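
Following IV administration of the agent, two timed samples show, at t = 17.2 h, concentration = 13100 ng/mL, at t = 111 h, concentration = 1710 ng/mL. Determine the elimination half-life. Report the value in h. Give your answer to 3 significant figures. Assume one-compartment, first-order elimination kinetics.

k = ln(C₁/C₂) / (t₂ − t₁) = ln(13100/1710) / (111 − 17.2)
  = 2.036 / 93.80 = 0.02171 h⁻¹
t½ = ln2 / k = 0.693147 / 0.02171 = 31.93 h

31.9 h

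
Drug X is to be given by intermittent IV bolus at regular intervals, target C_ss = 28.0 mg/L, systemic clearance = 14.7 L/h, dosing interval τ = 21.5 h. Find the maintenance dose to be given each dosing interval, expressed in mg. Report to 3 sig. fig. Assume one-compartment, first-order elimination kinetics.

8850 mg

At steady state, Dose/τ = Css × CL.
Dose = Css × CL × τ = 28.0 × 14.70 × 21.5 = 8849 mg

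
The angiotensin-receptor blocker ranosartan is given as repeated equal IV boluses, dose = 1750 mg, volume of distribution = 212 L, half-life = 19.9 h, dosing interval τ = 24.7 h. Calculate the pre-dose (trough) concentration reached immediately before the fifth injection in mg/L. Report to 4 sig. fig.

5.858 mg/L

C₀ per dose = Dose / Vd = 1750 / 212 = 8.255 mg/L
k = ln2 / t½ = 0.693147 / 19.9 = 0.03483 h⁻¹
Fraction remaining after one interval: r = e^(−kτ) = e^(−0.03483 × 24.7) = 0.4230
Before dose 5, 4 doses have been given (aged 1τ, 2τ, 3τ, 4τ).
C_trough = C₀ × (r + r² + … + r^4) = C₀ × r(1−r^4)/(1−r)
        = 8.255 × 0.4230 × (1 − 0.03202) / (1 − 0.4230) = 5.858 mg/L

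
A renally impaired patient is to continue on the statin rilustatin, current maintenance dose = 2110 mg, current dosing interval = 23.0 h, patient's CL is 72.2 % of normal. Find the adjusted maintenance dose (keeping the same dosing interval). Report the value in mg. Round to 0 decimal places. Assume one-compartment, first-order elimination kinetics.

To keep the same average steady-state level, dosing rate must scale with clearance.
CL ratio = 72.2 / 100 = 0.7220
New dose (same interval) = 2110 × 0.7220 = 1523 mg

1523 mg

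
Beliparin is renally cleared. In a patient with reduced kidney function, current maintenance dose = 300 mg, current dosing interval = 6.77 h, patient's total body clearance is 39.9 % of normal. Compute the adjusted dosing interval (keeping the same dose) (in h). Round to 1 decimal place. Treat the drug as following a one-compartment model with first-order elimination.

To keep the same average steady-state level, dosing rate must scale with clearance.
CL ratio = 39.9 / 100 = 0.3990
New interval (same dose) = 6.77 / 0.3990 = 16.97 h

17.0 h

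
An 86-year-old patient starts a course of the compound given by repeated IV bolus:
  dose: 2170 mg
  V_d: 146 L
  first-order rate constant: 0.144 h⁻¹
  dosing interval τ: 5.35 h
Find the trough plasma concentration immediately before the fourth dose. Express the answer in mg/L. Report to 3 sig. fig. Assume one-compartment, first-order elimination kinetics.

C₀ per dose = Dose / Vd = 2170 / 146 = 14.86 mg/L
Fraction remaining after one interval: r = e^(−kτ) = e^(−0.1440 × 5.35) = 0.4628
Before dose 4, 3 doses have been given (aged 1τ, 2τ, 3τ).
C_trough = C₀ × (r + r² + … + r^3) = C₀ × r(1−r^3)/(1−r)
        = 14.86 × 0.4628 × (1 − 0.09912) / (1 − 0.4628) = 11.53 mg/L

11.5 mg/L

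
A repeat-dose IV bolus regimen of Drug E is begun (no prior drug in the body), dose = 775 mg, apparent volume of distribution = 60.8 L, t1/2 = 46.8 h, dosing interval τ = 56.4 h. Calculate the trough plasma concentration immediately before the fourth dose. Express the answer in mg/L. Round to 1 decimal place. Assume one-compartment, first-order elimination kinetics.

C₀ per dose = Dose / Vd = 775 / 60.8 = 12.75 mg/L
k = ln2 / t½ = 0.693147 / 46.8 = 0.01481 h⁻¹
Fraction remaining after one interval: r = e^(−kτ) = e^(−0.01481 × 56.4) = 0.4338
Before dose 4, 3 doses have been given (aged 1τ, 2τ, 3τ).
C_trough = C₀ × (r + r² + … + r^3) = C₀ × r(1−r^3)/(1−r)
        = 12.75 × 0.4338 × (1 − 0.08163) / (1 − 0.4338) = 8.971 mg/L

9.0 mg/L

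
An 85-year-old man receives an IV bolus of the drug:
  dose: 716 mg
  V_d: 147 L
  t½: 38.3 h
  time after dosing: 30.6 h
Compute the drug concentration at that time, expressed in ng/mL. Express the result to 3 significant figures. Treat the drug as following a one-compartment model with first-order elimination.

C₀ = Dose / Vd = 716.0 / 147 = 4.871 mg/L
k = ln2 / t½ = 0.693147 / 38.3 = 0.01810 h⁻¹
C = C₀ · e^(−k·t) = 4.871 × e^(−0.01810 × 30.6)
  = 4.871 × 0.5747 = 2.799 mg/L
Convert: 2.799 mg/L × 1000 = 2799 ng/mL

2800 ng/mL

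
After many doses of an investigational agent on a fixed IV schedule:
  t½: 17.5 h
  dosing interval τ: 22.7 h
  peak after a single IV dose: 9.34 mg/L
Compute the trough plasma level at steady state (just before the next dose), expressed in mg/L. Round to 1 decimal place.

k = ln2 / t½ = 0.693147 / 17.5 = 0.03961 h⁻¹
e^(−kτ) = e^(−0.03961 × 22.7) = 0.4069
Accumulation ratio R = 1 / (1 − e^(−kτ)) = 1 / (1 − 0.4069) = 1.686
Steady-state trough = C₀ × R × e^(−kτ) = 9.34 × 1.686 × 0.4069 = 6.408 mg/L

6.4 mg/L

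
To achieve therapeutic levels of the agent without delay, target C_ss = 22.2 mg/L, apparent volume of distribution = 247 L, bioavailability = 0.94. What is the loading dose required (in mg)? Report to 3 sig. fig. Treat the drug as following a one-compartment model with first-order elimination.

5830 mg

LD = Css × Vd / F = 22.2 × 247 / 0.94 = 5833 mg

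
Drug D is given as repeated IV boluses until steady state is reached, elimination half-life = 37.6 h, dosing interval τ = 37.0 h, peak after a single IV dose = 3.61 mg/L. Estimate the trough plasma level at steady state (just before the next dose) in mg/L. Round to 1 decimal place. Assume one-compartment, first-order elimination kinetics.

3.7 mg/L

k = ln2 / t½ = 0.693147 / 37.6 = 0.01843 h⁻¹
e^(−kτ) = e^(−0.01843 × 37.0) = 0.5057
Accumulation ratio R = 1 / (1 − e^(−kτ)) = 1 / (1 − 0.5057) = 2.023
Steady-state trough = C₀ × R × e^(−kτ) = 3.61 × 2.023 × 0.5057 = 3.693 mg/L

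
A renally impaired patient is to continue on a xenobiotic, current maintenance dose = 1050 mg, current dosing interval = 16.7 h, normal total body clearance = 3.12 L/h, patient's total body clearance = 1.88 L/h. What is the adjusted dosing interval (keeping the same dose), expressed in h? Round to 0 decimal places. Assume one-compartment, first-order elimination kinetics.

28 h

To keep the same average steady-state level, dosing rate must scale with clearance.
CL ratio = 1.88 / 3.12 = 0.6026
New interval (same dose) = 16.7 / 0.6026 = 27.71 h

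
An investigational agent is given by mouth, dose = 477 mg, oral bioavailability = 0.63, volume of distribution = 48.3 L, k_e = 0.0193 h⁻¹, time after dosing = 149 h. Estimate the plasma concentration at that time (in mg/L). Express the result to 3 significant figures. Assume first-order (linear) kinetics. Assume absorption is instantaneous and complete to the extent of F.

0.351 mg/L

Amount reaching circulation = F × Dose = 0.63 × 477.0 = 300.5 mg
C₀ = F·Dose / Vd = 300.5 / 48.3 = 6.222 mg/L
C = C₀ · e^(−k·t) = 6.222 × e^(−0.01930 × 149)
  = 6.222 × 0.05638 = 0.3508 mg/L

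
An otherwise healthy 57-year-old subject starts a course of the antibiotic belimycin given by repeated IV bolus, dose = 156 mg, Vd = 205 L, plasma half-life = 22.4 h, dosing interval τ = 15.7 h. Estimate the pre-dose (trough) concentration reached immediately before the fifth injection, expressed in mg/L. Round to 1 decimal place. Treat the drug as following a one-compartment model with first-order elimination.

C₀ per dose = Dose / Vd = 156 / 205 = 0.7610 mg/L
k = ln2 / t½ = 0.693147 / 22.4 = 0.03094 h⁻¹
Fraction remaining after one interval: r = e^(−kτ) = e^(−0.03094 × 15.7) = 0.6152
Before dose 5, 4 doses have been given (aged 1τ, 2τ, 3τ, 4τ).
C_trough = C₀ × (r + r² + … + r^4) = C₀ × r(1−r^4)/(1−r)
        = 0.7610 × 0.6152 × (1 − 0.1432) / (1 − 0.6152) = 1.042 mg/L

1.0 mg/L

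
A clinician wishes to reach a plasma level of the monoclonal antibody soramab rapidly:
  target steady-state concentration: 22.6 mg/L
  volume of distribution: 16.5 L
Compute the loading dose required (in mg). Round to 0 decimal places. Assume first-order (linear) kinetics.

LD = Css × Vd = 22.6 × 16.5 = 372.9 mg

373 mg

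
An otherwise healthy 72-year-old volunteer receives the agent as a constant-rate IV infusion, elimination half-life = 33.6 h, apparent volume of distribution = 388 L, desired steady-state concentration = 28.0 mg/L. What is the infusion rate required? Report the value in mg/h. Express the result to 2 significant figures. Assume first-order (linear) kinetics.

220 mg/h

k = ln2 / t½ = 0.693147 / 33.6 = 0.02063 h⁻¹
CL = k × Vd = 0.02063 × 388 = 8.004 L/h
At steady state, infusion rate R₀ = Css × CL = 28.0 × 8.004 = 224.1 mg/h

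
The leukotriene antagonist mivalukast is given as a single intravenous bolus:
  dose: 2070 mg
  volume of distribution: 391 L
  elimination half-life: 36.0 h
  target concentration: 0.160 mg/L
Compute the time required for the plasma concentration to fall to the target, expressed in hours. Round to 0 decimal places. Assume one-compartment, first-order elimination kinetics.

182 h

C₀ = Dose / Vd = 2070 / 391 = 5.294 mg/L
k = ln2 / t½ = 0.693147 / 36.0 = 0.01925 h⁻¹
t = ln(C₀ / C) / k = ln(5.294 / 0.160) / 0.01925
  = ln(33.09) / 0.01925 = 3.499 / 0.01925 = 181.8 h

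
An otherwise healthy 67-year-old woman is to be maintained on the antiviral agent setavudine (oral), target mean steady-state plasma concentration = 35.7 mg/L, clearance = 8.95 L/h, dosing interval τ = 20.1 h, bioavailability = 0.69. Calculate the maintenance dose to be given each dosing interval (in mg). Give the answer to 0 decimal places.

9308 mg

At steady state, F × (Dose/τ) = Css × CL.
Dose = Css × CL × τ / F = 35.7 × 8.950 × 20.1 / 0.69 = 9308 mg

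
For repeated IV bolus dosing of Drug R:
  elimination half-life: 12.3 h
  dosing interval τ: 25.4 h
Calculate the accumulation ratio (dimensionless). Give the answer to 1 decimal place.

k = ln2 / t½ = 0.693147 / 12.3 = 0.05635 h⁻¹
e^(−kτ) = e^(−0.05635 × 25.4) = 0.2390
Accumulation ratio R = 1 / (1 − e^(−kτ)) = 1 / (1 − 0.2390) = 1.314

1.3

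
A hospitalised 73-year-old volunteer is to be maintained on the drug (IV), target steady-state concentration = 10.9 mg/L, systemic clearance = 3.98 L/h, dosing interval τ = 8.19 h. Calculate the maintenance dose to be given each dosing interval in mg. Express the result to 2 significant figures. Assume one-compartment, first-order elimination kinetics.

360 mg

At steady state, Dose/τ = Css × CL.
Dose = Css × CL × τ = 10.9 × 3.980 × 8.19 = 355.3 mg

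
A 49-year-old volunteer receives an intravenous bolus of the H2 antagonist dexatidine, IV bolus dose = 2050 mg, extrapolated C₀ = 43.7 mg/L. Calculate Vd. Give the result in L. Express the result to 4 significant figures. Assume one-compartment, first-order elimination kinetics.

46.91 L

Vd = Dose / C₀ = 2050 / 43.7 = 46.91 L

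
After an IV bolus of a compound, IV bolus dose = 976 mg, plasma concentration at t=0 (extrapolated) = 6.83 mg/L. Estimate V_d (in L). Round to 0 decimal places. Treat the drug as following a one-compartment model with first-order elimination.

Vd = Dose / C₀ = 976.0 / 6.83 = 142.9 L

143 L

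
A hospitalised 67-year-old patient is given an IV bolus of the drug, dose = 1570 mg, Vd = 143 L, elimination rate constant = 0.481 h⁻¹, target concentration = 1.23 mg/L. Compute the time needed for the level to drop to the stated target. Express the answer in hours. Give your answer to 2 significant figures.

4.6 h

C₀ = Dose / Vd = 1570 / 143 = 10.98 mg/L
t = ln(C₀ / C) / k = ln(10.98 / 1.23) / 0.4810
  = ln(8.927) / 0.4810 = 2.189 / 0.4810 = 4.551 h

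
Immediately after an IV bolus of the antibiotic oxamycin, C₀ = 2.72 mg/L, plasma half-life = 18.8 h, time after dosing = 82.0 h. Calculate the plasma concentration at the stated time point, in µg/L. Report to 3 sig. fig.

k = ln2 / t½ = 0.693147 / 18.8 = 0.03687 h⁻¹
C = C₀ · e^(−k·t) = 2.720 × e^(−0.03687 × 82.0)
  = 2.720 × 0.04864 = 0.1323 mg/L
Convert: 0.1323 mg/L × 1000 = 132.3 µg/L

132 µg/L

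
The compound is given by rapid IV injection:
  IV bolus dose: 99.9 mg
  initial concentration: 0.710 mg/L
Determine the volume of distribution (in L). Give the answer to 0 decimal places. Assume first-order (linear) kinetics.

Vd = Dose / C₀ = 99.90 / 0.710 = 140.7 L

141 L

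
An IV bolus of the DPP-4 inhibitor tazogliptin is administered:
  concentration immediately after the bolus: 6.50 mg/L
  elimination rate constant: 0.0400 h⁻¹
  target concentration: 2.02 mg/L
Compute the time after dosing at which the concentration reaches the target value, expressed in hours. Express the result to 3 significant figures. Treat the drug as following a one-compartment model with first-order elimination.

29.2 h

t = ln(C₀ / C) / k = ln(6.500 / 2.02) / 0.04000
  = ln(3.218) / 0.04000 = 1.169 / 0.04000 = 29.23 h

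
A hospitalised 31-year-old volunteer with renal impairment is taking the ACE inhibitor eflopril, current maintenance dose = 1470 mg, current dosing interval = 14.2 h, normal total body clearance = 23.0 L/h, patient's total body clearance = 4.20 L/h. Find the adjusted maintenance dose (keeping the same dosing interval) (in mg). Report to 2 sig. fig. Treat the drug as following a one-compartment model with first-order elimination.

270 mg

To keep the same average steady-state level, dosing rate must scale with clearance.
CL ratio = 4.20 / 23.0 = 0.1826
New dose (same interval) = 1470 × 0.1826 = 268.4 mg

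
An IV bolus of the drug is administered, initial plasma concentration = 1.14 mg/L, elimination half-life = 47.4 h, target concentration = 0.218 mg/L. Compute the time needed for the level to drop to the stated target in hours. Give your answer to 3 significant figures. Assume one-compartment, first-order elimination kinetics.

k = ln2 / t½ = 0.693147 / 47.4 = 0.01462 h⁻¹
t = ln(C₀ / C) / k = ln(1.140 / 0.218) / 0.01462
  = ln(5.229) / 0.01462 = 1.654 / 0.01462 = 113.1 h

113 h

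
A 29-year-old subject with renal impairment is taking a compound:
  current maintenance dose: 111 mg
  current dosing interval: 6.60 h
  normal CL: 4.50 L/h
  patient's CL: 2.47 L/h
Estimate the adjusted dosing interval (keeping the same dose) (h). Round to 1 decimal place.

12.0 h

To keep the same average steady-state level, dosing rate must scale with clearance.
CL ratio = 2.47 / 4.50 = 0.5489
New interval (same dose) = 6.60 / 0.5489 = 12.02 h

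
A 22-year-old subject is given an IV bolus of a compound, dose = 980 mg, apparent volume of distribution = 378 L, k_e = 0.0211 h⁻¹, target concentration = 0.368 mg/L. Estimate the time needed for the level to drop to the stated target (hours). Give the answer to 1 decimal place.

C₀ = Dose / Vd = 980.0 / 378 = 2.593 mg/L
t = ln(C₀ / C) / k = ln(2.593 / 0.368) / 0.02110
  = ln(7.046) / 0.02110 = 1.952 / 0.02110 = 92.51 h

92.5 h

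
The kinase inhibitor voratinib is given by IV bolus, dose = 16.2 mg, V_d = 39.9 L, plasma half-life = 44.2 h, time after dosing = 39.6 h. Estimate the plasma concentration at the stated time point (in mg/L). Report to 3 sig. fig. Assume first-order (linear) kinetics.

C₀ = Dose / Vd = 16.20 / 39.9 = 0.4060 mg/L
k = ln2 / t½ = 0.693147 / 44.2 = 0.01568 h⁻¹
C = C₀ · e^(−k·t) = 0.4060 × e^(−0.01568 × 39.6)
  = 0.4060 × 0.5374 = 0.2182 mg/L

0.218 mg/L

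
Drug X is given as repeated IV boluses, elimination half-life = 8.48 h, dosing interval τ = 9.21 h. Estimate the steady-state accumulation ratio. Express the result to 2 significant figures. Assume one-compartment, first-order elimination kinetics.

k = ln2 / t½ = 0.693147 / 8.48 = 0.08174 h⁻¹
e^(−kτ) = e^(−0.08174 × 9.21) = 0.4710
Accumulation ratio R = 1 / (1 − e^(−kτ)) = 1 / (1 − 0.4710) = 1.890

1.9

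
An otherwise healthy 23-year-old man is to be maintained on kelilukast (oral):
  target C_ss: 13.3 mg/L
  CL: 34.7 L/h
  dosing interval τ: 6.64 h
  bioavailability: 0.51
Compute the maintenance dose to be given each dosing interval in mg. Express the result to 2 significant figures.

At steady state, F × (Dose/τ) = Css × CL.
Dose = Css × CL × τ / F = 13.3 × 34.70 × 6.64 / 0.51 = 6009 mg

6000 mg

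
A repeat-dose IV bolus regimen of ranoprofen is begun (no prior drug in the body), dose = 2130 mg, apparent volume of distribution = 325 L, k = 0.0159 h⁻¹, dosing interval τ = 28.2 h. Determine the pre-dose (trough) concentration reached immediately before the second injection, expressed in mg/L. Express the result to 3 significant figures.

4.19 mg/L

C₀ per dose = Dose / Vd = 2130 / 325 = 6.554 mg/L
Fraction remaining after one interval: r = e^(−kτ) = e^(−0.01590 × 28.2) = 0.6387
Before dose 2, 1 dose has been given (aged 1τ).
C_trough = C₀ × r = 6.554 × 0.6387 = 4.186 mg/L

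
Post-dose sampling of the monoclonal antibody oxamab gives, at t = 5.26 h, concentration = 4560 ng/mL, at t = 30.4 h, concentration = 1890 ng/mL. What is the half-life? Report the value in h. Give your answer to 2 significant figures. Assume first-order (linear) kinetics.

k = ln(C₁/C₂) / (t₂ − t₁) = ln(4560/1890) / (30.4 − 5.26)
  = 0.8807 / 25.14 = 0.03503 h⁻¹
t½ = ln2 / k = 0.693147 / 0.03503 = 19.79 h

20 h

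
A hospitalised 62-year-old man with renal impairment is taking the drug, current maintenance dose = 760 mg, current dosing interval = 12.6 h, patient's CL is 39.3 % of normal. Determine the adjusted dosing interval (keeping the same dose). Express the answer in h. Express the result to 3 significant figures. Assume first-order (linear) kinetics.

To keep the same average steady-state level, dosing rate must scale with clearance.
CL ratio = 39.3 / 100 = 0.3930
New interval (same dose) = 12.6 / 0.3930 = 32.06 h

32.1 h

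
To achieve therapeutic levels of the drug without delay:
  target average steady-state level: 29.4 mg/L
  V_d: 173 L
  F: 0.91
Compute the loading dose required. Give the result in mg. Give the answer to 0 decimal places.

5589 mg

LD = Css × Vd / F = 29.4 × 173 / 0.91 = 5589 mg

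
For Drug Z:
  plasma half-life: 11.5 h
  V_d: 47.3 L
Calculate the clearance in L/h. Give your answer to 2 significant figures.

k = ln2 / t½ = 0.693147 / 11.5 = 0.06027 h⁻¹
CL = k × Vd = 0.06027 × 47.3 = 2.851 L/h

2.9 L/h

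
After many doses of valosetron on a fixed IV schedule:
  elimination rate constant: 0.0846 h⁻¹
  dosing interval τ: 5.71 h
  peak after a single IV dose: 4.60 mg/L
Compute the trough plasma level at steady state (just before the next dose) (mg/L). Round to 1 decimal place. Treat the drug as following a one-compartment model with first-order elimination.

e^(−kτ) = e^(−0.08460 × 5.71) = 0.6169
Accumulation ratio R = 1 / (1 − e^(−kτ)) = 1 / (1 − 0.6169) = 2.610
Steady-state trough = C₀ × R × e^(−kτ) = 4.60 × 2.610 × 0.6169 = 7.407 mg/L

7.4 mg/L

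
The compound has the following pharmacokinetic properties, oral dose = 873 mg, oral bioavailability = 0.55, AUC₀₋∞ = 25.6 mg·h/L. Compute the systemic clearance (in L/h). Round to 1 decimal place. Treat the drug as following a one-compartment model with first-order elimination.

18.8 L/h

CL = F·Dose / AUC = 0.55 × 873 / 25.6 = 18.76 L/h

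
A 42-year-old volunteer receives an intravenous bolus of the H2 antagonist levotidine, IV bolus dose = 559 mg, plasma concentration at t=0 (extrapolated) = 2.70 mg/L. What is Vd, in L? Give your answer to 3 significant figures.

Vd = Dose / C₀ = 559.0 / 2.70 = 207.0 L

207 L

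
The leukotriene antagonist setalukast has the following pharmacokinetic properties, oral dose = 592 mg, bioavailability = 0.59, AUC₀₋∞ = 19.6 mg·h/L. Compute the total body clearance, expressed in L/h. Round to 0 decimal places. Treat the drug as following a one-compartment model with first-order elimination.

18 L/h

CL = F·Dose / AUC = 0.59 × 592 / 19.6 = 17.82 L/h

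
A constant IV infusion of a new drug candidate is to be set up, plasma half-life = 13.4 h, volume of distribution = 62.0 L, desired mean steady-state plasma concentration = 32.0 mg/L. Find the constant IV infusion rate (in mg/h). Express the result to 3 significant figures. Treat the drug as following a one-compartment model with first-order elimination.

103 mg/h

k = ln2 / t½ = 0.693147 / 13.4 = 0.05173 h⁻¹
CL = k × Vd = 0.05173 × 62.0 = 3.207 L/h
At steady state, infusion rate R₀ = Css × CL = 32.0 × 3.207 = 102.6 mg/h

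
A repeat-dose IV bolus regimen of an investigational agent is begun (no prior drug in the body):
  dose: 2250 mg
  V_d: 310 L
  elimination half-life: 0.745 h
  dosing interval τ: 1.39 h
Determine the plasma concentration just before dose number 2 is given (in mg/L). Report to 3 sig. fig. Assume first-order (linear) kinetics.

C₀ per dose = Dose / Vd = 2250 / 310 = 7.258 mg/L
k = ln2 / t½ = 0.693147 / 0.745 = 0.9304 h⁻¹
Fraction remaining after one interval: r = e^(−kτ) = e^(−0.9304 × 1.39) = 0.2744
Before dose 2, 1 dose has been given (aged 1τ).
C_trough = C₀ × r = 7.258 × 0.2744 = 1.992 mg/L

1.99 mg/L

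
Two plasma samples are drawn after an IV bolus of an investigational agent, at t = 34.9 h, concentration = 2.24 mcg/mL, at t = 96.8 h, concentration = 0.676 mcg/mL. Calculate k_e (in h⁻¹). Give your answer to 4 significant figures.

0.01935 h⁻¹

k = ln(C₁/C₂) / (t₂ − t₁) = ln(2.24/0.676) / (96.8 − 34.9)
  = 1.198 / 61.90 = 0.01935 h⁻¹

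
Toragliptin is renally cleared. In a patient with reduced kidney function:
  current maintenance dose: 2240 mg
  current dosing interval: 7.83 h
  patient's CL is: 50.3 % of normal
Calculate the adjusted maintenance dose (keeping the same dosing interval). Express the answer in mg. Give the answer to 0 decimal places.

1127 mg

To keep the same average steady-state level, dosing rate must scale with clearance.
CL ratio = 50.3 / 100 = 0.5030
New dose (same interval) = 2240 × 0.5030 = 1127 mg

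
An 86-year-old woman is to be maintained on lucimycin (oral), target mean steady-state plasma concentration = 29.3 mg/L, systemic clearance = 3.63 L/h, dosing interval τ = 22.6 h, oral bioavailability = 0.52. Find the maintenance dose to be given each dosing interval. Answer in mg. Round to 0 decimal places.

At steady state, F × (Dose/τ) = Css × CL.
Dose = Css × CL × τ / F = 29.3 × 3.630 × 22.6 / 0.52 = 4623 mg

4623 mg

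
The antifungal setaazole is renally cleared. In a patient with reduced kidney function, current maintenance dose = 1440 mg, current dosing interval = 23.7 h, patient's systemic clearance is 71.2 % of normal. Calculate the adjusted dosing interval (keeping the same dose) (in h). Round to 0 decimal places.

33 h

To keep the same average steady-state level, dosing rate must scale with clearance.
CL ratio = 71.2 / 100 = 0.7120
New interval (same dose) = 23.7 / 0.7120 = 33.29 h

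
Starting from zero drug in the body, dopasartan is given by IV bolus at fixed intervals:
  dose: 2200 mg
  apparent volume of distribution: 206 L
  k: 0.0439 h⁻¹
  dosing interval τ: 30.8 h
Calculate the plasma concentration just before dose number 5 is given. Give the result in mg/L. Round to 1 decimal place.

C₀ per dose = Dose / Vd = 2200 / 206 = 10.68 mg/L
Fraction remaining after one interval: r = e^(−kτ) = e^(−0.04390 × 30.8) = 0.2587
Before dose 5, 4 doses have been given (aged 1τ, 2τ, 3τ, 4τ).
C_trough = C₀ × (r + r² + … + r^4) = C₀ × r(1−r^4)/(1−r)
        = 10.68 × 0.2587 × (1 − 0.004479) / (1 − 0.2587) = 3.710 mg/L

3.7 mg/L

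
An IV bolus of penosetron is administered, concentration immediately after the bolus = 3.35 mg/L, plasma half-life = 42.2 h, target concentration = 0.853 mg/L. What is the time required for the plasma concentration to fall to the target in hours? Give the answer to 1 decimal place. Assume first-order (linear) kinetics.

k = ln2 / t½ = 0.693147 / 42.2 = 0.01643 h⁻¹
t = ln(C₀ / C) / k = ln(3.350 / 0.853) / 0.01643
  = ln(3.927) / 0.01643 = 1.368 / 0.01643 = 83.26 h

83.3 h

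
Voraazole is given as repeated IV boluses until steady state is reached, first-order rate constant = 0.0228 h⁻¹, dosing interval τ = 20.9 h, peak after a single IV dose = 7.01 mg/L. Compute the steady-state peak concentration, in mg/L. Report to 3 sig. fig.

e^(−kτ) = e^(−0.02280 × 20.9) = 0.6209
Accumulation ratio R = 1 / (1 − e^(−kτ)) = 1 / (1 − 0.6209) = 2.638
Steady-state peak = C₀ × R = 7.01 × 2.638 = 18.49 mg/L

18.5 mg/L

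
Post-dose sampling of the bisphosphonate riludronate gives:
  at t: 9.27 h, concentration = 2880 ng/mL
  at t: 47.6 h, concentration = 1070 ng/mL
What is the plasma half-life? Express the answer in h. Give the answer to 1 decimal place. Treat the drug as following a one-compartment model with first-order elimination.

26.8 h

k = ln(C₁/C₂) / (t₂ − t₁) = ln(2880/1070) / (47.6 − 9.27)
  = 0.9901 / 38.33 = 0.02583 h⁻¹
t½ = ln2 / k = 0.693147 / 0.02583 = 26.83 h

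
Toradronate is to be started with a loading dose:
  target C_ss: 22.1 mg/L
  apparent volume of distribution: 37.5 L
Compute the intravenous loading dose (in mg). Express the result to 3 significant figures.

829 mg

LD = Css × Vd = 22.1 × 37.5 = 828.8 mg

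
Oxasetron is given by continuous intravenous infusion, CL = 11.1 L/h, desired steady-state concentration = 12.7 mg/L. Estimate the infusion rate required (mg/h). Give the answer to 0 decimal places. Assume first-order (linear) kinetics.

At steady state, infusion rate R₀ = Css × CL = 12.7 × 11.10 = 141.0 mg/h

141 mg/h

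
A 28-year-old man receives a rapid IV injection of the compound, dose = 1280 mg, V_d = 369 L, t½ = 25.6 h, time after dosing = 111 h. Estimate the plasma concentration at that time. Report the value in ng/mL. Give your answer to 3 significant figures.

172 ng/mL

C₀ = Dose / Vd = 1280 / 369 = 3.469 mg/L
k = ln2 / t½ = 0.693147 / 25.6 = 0.02708 h⁻¹
C = C₀ · e^(−k·t) = 3.469 × e^(−0.02708 × 111)
  = 3.469 × 0.04950 = 0.1717 mg/L
Convert: 0.1717 mg/L × 1000 = 171.7 ng/mL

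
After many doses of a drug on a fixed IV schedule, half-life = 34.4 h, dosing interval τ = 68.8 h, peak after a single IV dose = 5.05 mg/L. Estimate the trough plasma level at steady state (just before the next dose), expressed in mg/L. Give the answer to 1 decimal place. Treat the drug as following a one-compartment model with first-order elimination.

1.7 mg/L

k = ln2 / t½ = 0.693147 / 34.4 = 0.02015 h⁻¹
e^(−kτ) = e^(−0.02015 × 68.8) = 0.2500
Accumulation ratio R = 1 / (1 − e^(−kτ)) = 1 / (1 − 0.2500) = 1.333
Steady-state trough = C₀ × R × e^(−kτ) = 5.05 × 1.333 × 0.2500 = 1.683 mg/L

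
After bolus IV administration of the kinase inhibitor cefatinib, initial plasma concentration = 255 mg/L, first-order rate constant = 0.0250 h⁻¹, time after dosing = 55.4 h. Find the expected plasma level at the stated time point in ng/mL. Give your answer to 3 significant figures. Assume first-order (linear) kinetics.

63800 ng/mL

C = C₀ · e^(−k·t) = 255.0 × e^(−0.02500 × 55.4)
  = 255.0 × 0.2503 = 63.83 mg/L
Convert: 63.83 mg/L × 1000 = 63830 ng/mL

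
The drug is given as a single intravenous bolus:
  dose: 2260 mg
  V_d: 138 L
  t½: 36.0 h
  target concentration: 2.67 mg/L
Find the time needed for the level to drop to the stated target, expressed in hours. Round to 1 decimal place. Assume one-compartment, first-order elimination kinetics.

94.2 h

C₀ = Dose / Vd = 2260 / 138 = 16.38 mg/L
k = ln2 / t½ = 0.693147 / 36.0 = 0.01925 h⁻¹
t = ln(C₀ / C) / k = ln(16.38 / 2.67) / 0.01925
  = ln(6.135) / 0.01925 = 1.814 / 0.01925 = 94.23 h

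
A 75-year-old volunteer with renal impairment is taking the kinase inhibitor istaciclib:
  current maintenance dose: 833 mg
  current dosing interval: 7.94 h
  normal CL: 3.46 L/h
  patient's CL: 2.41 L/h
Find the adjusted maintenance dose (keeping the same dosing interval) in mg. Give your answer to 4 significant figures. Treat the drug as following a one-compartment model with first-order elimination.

580.2 mg

To keep the same average steady-state level, dosing rate must scale with clearance.
CL ratio = 2.41 / 3.46 = 0.6965
New dose (same interval) = 833 × 0.6965 = 580.2 mg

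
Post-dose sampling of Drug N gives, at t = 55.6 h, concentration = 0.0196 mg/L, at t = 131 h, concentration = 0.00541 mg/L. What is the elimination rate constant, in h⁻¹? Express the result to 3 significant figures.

k = ln(C₁/C₂) / (t₂ − t₁) = ln(0.0196/0.00541) / (131 − 55.6)
  = 1.287 / 75.40 = 0.01707 h⁻¹

0.0171 h⁻¹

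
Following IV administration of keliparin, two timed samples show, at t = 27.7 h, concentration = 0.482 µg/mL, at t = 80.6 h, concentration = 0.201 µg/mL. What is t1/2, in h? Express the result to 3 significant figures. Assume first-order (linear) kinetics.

41.9 h

k = ln(C₁/C₂) / (t₂ − t₁) = ln(0.482/0.201) / (80.6 − 27.7)
  = 0.8746 / 52.90 = 0.01653 h⁻¹
t½ = ln2 / k = 0.693147 / 0.01653 = 41.93 h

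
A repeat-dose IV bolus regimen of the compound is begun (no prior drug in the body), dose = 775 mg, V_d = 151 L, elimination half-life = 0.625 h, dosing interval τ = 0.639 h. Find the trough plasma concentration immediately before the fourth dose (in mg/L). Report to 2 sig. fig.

4.4 mg/L

C₀ per dose = Dose / Vd = 775 / 151 = 5.132 mg/L
k = ln2 / t½ = 0.693147 / 0.625 = 1.109 h⁻¹
Fraction remaining after one interval: r = e^(−kτ) = e^(−1.109 × 0.639) = 0.4923
Before dose 4, 3 doses have been given (aged 1τ, 2τ, 3τ).
C_trough = C₀ × (r + r² + … + r^3) = C₀ × r(1−r^3)/(1−r)
        = 5.132 × 0.4923 × (1 − 0.1193) / (1 − 0.4923) = 4.383 mg/L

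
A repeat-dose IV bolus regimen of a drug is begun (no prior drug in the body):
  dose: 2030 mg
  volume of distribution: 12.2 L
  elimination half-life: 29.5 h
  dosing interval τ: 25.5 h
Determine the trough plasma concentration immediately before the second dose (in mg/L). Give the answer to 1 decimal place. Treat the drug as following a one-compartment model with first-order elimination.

C₀ per dose = Dose / Vd = 2030 / 12.2 = 166.4 mg/L
k = ln2 / t½ = 0.693147 / 29.5 = 0.02350 h⁻¹
Fraction remaining after one interval: r = e^(−kτ) = e^(−0.02350 × 25.5) = 0.5492
Before dose 2, 1 dose has been given (aged 1τ).
C_trough = C₀ × r = 166.4 × 0.5492 = 91.39 mg/L

91.4 mg/L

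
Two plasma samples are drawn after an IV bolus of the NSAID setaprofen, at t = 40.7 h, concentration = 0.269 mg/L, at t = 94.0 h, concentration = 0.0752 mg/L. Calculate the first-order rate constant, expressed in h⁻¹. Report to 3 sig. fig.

0.0239 h⁻¹

k = ln(C₁/C₂) / (t₂ − t₁) = ln(0.269/0.0752) / (94.0 − 40.7)
  = 1.275 / 53.30 = 0.02392 h⁻¹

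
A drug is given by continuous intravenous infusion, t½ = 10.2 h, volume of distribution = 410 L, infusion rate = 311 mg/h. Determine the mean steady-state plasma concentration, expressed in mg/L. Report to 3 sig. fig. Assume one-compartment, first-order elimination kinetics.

11.2 mg/L

k = ln2 / t½ = 0.693147 / 10.2 = 0.06796 h⁻¹
CL = k × Vd = 0.06796 × 410 = 27.86 L/h
At steady state Css = R₀ / CL = 311 / 27.86 = 11.16 mg/L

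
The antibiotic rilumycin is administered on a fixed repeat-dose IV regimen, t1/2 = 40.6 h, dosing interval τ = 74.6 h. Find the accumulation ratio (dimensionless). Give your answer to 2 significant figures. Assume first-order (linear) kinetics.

k = ln2 / t½ = 0.693147 / 40.6 = 0.01707 h⁻¹
e^(−kτ) = e^(−0.01707 × 74.6) = 0.2799
Accumulation ratio R = 1 / (1 − e^(−kτ)) = 1 / (1 − 0.2799) = 1.389

1.4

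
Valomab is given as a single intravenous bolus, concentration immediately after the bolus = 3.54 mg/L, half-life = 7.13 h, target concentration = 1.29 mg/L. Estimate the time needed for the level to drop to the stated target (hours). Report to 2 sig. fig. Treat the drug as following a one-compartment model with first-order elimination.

k = ln2 / t½ = 0.693147 / 7.13 = 0.09722 h⁻¹
t = ln(C₀ / C) / k = ln(3.540 / 1.29) / 0.09722
  = ln(2.744) / 0.09722 = 1.009 / 0.09722 = 10.38 h

10 h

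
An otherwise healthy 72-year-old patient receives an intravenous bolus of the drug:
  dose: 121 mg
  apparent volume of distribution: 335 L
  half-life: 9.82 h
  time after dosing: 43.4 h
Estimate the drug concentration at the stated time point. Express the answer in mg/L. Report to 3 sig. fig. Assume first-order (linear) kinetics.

0.0169 mg/L

C₀ = Dose / Vd = 121.0 / 335 = 0.3612 mg/L
k = ln2 / t½ = 0.693147 / 9.82 = 0.07059 h⁻¹
C = C₀ · e^(−k·t) = 0.3612 × e^(−0.07059 × 43.4)
  = 0.3612 × 0.04672 = 0.01688 mg/L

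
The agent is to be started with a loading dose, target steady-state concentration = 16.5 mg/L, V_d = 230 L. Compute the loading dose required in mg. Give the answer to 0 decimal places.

LD = Css × Vd = 16.5 × 230 = 3795 mg

3795 mg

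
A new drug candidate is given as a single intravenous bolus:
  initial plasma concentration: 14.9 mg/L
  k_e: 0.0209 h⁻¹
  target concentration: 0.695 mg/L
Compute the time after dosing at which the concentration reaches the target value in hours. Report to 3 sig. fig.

147 h

t = ln(C₀ / C) / k = ln(14.90 / 0.695) / 0.02090
  = ln(21.44) / 0.02090 = 3.065 / 0.02090 = 146.7 h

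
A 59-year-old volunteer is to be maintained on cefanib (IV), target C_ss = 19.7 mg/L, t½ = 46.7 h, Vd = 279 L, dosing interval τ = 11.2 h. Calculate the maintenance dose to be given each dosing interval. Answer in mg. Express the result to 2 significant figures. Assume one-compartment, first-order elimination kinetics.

910 mg

k = ln2 / t½ = 0.693147 / 46.7 = 0.01484 h⁻¹
CL = k × Vd = 0.01484 × 279 = 4.140 L/h
At steady state, Dose/τ = Css × CL.
Dose = Css × CL × τ = 19.7 × 4.140 × 11.2 = 913.4 mg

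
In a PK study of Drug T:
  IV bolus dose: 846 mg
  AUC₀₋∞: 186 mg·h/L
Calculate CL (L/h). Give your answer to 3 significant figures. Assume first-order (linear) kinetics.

4.55 L/h

CL = Dose / AUC = 846 / 186 = 4.548 L/h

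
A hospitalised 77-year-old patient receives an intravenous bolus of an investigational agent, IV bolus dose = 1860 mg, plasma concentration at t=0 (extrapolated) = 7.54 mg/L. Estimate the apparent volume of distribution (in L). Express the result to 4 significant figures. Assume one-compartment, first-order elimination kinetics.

Vd = Dose / C₀ = 1860 / 7.54 = 246.7 L

246.7 L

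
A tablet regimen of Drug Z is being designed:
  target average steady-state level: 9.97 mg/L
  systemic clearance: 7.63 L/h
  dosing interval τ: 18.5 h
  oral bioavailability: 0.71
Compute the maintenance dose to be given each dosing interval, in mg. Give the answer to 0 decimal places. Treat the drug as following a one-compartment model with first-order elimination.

1982 mg

At steady state, F × (Dose/τ) = Css × CL.
Dose = Css × CL × τ / F = 9.97 × 7.630 × 18.5 / 0.71 = 1982 mg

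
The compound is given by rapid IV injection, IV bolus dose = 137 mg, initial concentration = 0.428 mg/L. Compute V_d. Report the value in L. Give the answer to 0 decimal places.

320 L

Vd = Dose / C₀ = 137.0 / 0.428 = 320.1 L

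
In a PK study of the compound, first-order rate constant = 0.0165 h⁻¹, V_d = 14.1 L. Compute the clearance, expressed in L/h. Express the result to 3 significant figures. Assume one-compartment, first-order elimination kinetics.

0.233 L/h

CL = k × Vd = 0.0165 × 14.1 = 0.2327 L/h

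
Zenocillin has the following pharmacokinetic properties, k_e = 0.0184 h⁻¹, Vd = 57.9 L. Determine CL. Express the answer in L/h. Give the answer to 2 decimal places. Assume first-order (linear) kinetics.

CL = k × Vd = 0.0184 × 57.9 = 1.065 L/h

1.07 L/h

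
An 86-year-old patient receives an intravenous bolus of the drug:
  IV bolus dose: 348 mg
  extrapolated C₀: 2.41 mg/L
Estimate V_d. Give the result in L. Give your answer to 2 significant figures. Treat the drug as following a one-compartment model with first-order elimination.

140 L

Vd = Dose / C₀ = 348.0 / 2.41 = 144.4 L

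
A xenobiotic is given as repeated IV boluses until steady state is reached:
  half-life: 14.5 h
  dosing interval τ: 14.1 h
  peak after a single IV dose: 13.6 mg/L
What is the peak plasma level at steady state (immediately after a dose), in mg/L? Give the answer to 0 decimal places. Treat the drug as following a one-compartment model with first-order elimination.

28 mg/L

k = ln2 / t½ = 0.693147 / 14.5 = 0.04780 h⁻¹
e^(−kτ) = e^(−0.04780 × 14.1) = 0.5097
Accumulation ratio R = 1 / (1 − e^(−kτ)) = 1 / (1 − 0.5097) = 2.040
Steady-state peak = C₀ × R = 13.6 × 2.040 = 27.74 mg/L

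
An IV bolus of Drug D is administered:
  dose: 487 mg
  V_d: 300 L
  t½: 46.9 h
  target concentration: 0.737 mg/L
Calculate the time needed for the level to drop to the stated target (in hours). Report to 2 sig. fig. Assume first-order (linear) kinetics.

53 h

C₀ = Dose / Vd = 487.0 / 300 = 1.623 mg/L
k = ln2 / t½ = 0.693147 / 46.9 = 0.01478 h⁻¹
t = ln(C₀ / C) / k = ln(1.623 / 0.737) / 0.01478
  = ln(2.202) / 0.01478 = 0.7894 / 0.01478 = 53.41 h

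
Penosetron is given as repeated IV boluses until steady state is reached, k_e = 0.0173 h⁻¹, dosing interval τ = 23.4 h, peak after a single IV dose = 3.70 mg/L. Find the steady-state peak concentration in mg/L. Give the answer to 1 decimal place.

e^(−kτ) = e^(−0.01730 × 23.4) = 0.6671
Accumulation ratio R = 1 / (1 − e^(−kτ)) = 1 / (1 − 0.6671) = 3.004
Steady-state peak = C₀ × R = 3.70 × 3.004 = 11.11 mg/L

11.1 mg/L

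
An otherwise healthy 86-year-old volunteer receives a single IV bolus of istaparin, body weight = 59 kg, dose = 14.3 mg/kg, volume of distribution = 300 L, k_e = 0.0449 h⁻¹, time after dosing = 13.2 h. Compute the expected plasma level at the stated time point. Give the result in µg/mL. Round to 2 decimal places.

1.55 µg/mL

Total dose = 14.3 × 59 = 843.7 mg
C₀ = Dose / Vd = 843.7 / 300 = 2.812 mg/L
C = C₀ · e^(−k·t) = 2.812 × e^(−0.04490 × 13.2)
  = 2.812 × 0.5528 = 1.554 mg/L
(1.554 mg/L = 1.554 µg/mL)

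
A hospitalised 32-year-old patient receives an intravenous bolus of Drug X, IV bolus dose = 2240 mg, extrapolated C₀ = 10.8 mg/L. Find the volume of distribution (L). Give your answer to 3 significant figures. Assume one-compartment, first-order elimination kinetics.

Vd = Dose / C₀ = 2240 / 10.8 = 207.4 L

207 L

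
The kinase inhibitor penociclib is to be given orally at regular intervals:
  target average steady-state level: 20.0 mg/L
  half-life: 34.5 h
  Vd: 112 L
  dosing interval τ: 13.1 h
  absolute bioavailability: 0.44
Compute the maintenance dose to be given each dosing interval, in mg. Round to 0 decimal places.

1340 mg

k = ln2 / t½ = 0.693147 / 34.5 = 0.02009 h⁻¹
CL = k × Vd = 0.02009 × 112 = 2.250 L/h
At steady state, F × (Dose/τ) = Css × CL.
Dose = Css × CL × τ / F = 20.0 × 2.250 × 13.1 / 0.44 = 1340 mg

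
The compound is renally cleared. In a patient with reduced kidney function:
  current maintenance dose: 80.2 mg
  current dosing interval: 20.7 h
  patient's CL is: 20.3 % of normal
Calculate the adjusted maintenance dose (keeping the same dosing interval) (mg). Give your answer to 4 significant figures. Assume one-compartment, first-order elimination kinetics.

To keep the same average steady-state level, dosing rate must scale with clearance.
CL ratio = 20.3 / 100 = 0.2030
New dose (same interval) = 80.2 × 0.2030 = 16.28 mg

16.28 mg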